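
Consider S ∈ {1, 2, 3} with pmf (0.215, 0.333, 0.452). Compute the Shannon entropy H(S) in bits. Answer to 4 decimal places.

H(S) = −Σ p·log₂ p.
  −(0.215)·log₂(0.215) = 0.47678
  −(0.333)·log₂(0.333) = 0.52827
  −(0.452)·log₂(0.452) = 0.51781
Sum: 0.47678 + 0.52827 + 0.51781 = 1.5229 bits.

1.5229 bits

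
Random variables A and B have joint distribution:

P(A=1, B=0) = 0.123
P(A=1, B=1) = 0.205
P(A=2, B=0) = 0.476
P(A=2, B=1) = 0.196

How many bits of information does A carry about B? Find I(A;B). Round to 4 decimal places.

Marginals: p(A) = (0.3280, 0.6720), p(B) = (0.5990, 0.4010).
I(A;B) = H(A) + H(B) − H(A,B).
H(A) = 0.9129, H(B) = 0.9715, H(A,B) = 1.8111.
I(A;B) = 0.9129 + 0.9715 − 1.8111 = 0.0733 bits.

0.0733 bits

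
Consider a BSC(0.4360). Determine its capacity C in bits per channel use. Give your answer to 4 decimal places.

Binary symmetric channel: C = 1 − h₂(ε) where h₂ is the binary entropy function.
h₂(0.4360) = −0.4360·log₂0.4360 − 0.5640·log₂0.5640 = 0.9881.
C = 1 − 0.9881 = 0.0119 bits per channel use.

0.0119 bits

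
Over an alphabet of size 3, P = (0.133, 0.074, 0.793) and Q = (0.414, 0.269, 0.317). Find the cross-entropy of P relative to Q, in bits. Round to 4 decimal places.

1.6237 bits

H(P,Q) = −Σ p·log₂ q.
  −0.133·log₂(0.414) = 0.16922
  −0.074·log₂(0.269) = 0.14018
  −0.793·log₂(0.317) = 1.31435
H(P,Q) = 1.6237 bits.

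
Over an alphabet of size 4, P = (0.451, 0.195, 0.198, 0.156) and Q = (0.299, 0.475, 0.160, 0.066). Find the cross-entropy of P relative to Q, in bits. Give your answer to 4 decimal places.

2.1302 bits

H(P,Q) = −Σ p·log₂ q.
  −0.451·log₂(0.299) = 0.78554
  −0.195·log₂(0.475) = 0.20943
  −0.198·log₂(0.160) = 0.52348
  −0.156·log₂(0.066) = 0.61174
H(P,Q) = 2.1302 bits.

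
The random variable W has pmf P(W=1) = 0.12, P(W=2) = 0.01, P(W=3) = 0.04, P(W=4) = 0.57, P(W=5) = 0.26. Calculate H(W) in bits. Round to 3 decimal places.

1.587 bits

H(W) = −Σ p·log₂ p.
  −(0.12)·log₂(0.12) = 0.3671
  −(0.01)·log₂(0.01) = 0.0664
  −(0.04)·log₂(0.04) = 0.1858
  −(0.57)·log₂(0.57) = 0.4623
  −(0.26)·log₂(0.26) = 0.5053
Sum: 0.3671 + 0.0664 + 0.1858 + 0.4623 + 0.5053 = 1.587 bits.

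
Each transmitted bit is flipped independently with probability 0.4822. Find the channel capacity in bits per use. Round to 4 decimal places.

Binary symmetric channel: C = 1 − h₂(ε) where h₂ is the binary entropy function.
h₂(0.4822) = −0.4822·log₂0.4822 − 0.5178·log₂0.5178 = 0.9991.
C = 1 − 0.9991 = 0.0009 bits per channel use.

0.0009 bits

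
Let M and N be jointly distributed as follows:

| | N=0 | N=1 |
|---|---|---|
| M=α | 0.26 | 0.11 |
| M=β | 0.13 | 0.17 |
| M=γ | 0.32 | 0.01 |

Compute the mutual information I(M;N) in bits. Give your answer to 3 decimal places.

Marginals: p(M) = (0.3700, 0.3000, 0.3300), p(N) = (0.7100, 0.2900).
I(M;N) = Σ p(x,y)·log₂[p(x,y)/(p(x)p(y))].
  (α,0): 0.26·log₂(0.9897) = -0.0039
  (α,1): 0.11·log₂(1.0252) = 0.0039
  (β,0): 0.13·log₂(0.6103) = -0.0926
  (β,1): 0.17·log₂(1.9540) = 0.1643
  (γ,0): 0.32·log₂(1.3658) = 0.1439
  (γ,1): 0.01·log₂(0.1045) = -0.0326
Sum = 0.183 bits.

0.183 bits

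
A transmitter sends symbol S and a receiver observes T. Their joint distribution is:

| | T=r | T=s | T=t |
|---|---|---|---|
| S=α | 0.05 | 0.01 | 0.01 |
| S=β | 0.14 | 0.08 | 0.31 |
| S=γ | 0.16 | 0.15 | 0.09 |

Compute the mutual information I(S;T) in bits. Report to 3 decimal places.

Marginals: p(S) = (0.0700, 0.5300, 0.4000), p(T) = (0.3500, 0.2400, 0.4100).
I(S;T) = Σ p(x,y)·log₂[p(x,y)/(p(x)p(y))].
  (α,r): 0.05·log₂(2.0408) = 0.0515
  (α,s): 0.01·log₂(0.5952) = -0.0075
  (α,t): 0.01·log₂(0.3484) = -0.0152
  (β,r): 0.14·log₂(0.7547) = -0.0568
  (β,s): 0.08·log₂(0.6289) = -0.0535
  (β,t): 0.31·log₂(1.4266) = 0.1589
  (γ,r): 0.16·log₂(1.1429) = 0.0308
  (γ,s): 0.15·log₂(1.5625) = 0.0966
  (γ,t): 0.09·log₂(0.5488) = -0.0779
Sum = 0.127 bits.

0.127 bits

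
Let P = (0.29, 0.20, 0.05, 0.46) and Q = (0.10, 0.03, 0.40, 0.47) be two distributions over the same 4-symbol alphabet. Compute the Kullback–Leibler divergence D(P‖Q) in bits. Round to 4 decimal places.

D(P‖Q) = Σ p·log₂(p/q).
  0.29·log₂(0.29/0.10) = 0.44546
  0.20·log₂(0.20/0.03) = 0.54739
  0.05·log₂(0.05/0.40) = -0.15000
  0.46·log₂(0.46/0.47) = -0.01427
D(P‖Q) = 0.8286 bits.

0.8286 bits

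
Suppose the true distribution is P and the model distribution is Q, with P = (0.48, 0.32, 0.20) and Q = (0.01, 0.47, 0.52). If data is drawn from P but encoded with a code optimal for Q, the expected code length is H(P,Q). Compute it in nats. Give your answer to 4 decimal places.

2.5829 nats

H(P,Q) = −Σ p·ln q.
  −0.48·ln(0.01) = 2.21048
  −0.32·ln(0.47) = 0.24161
  −0.20·ln(0.52) = 0.13079
H(P,Q) = 2.5829 nats.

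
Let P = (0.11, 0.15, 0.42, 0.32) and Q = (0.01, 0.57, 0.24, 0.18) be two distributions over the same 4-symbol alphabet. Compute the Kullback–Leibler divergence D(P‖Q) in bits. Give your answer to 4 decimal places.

0.6964 bits

D(P‖Q) = Σ p·log₂(p/q).
  0.11·log₂(0.11/0.01) = 0.38054
  0.15·log₂(0.15/0.57) = -0.28890
  0.42·log₂(0.42/0.24) = 0.33909
  0.32·log₂(0.32/0.18) = 0.26562
D(P‖Q) = 0.6964 bits.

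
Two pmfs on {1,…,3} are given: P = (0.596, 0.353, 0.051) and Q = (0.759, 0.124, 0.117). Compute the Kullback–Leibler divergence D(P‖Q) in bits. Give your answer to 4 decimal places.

D(P‖Q) = Σ p·log₂(p/q).
  0.596·log₂(0.596/0.759) = -0.20788
  0.353·log₂(0.353/0.124) = 0.53279
  0.051·log₂(0.051/0.117) = -0.06109
D(P‖Q) = 0.2638 bits.

0.2638 bits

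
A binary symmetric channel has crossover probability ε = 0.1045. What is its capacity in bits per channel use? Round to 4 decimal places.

0.5169 bits

Binary symmetric channel: C = 1 − h₂(ε) where h₂ is the binary entropy function.
h₂(0.1045) = −0.1045·log₂0.1045 − 0.8955·log₂0.8955 = 0.4831.
C = 1 − 0.4831 = 0.5169 bits per channel use.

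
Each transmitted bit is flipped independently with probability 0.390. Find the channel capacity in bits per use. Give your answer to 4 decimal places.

Binary symmetric channel: C = 1 − h₂(ε) where h₂ is the binary entropy function.
h₂(0.390) = −0.390·log₂0.390 − 0.610·log₂0.610 = 0.9648.
C = 1 − 0.9648 = 0.0352 bits per channel use.

0.0352 bits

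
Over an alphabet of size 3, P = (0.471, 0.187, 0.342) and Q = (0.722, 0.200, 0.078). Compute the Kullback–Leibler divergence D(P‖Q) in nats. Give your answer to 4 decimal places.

D(P‖Q) = Σ p·ln(p/q).
  0.471·ln(0.471/0.722) = -0.20120
  0.187·ln(0.187/0.200) = -0.01257
  0.342·ln(0.342/0.078) = 0.50551
D(P‖Q) = 0.2917 nats.

0.2917 nats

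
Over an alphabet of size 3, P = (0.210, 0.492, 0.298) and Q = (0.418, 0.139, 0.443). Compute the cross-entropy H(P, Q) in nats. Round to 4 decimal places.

1.3967 nats

H(P,Q) = −Σ p·ln q.
  −0.210·ln(0.418) = 0.18318
  −0.492·ln(0.139) = 0.97085
  −0.298·ln(0.443) = 0.24263
H(P,Q) = 1.3967 nats.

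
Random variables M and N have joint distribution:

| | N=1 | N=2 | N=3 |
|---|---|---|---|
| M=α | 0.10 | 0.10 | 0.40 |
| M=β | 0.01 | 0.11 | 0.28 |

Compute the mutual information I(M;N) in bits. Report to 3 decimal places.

Marginals: p(M) = (0.6000, 0.4000), p(N) = (0.1100, 0.2100, 0.6800).
I(M;N) = H(M) + H(N) − H(M,N).
H(M) = 0.9710, H(N) = 1.2015, H(M,N) = 2.1241.
I(M;N) = 0.9710 + 1.2015 − 2.1241 = 0.048 bits.

0.048 bits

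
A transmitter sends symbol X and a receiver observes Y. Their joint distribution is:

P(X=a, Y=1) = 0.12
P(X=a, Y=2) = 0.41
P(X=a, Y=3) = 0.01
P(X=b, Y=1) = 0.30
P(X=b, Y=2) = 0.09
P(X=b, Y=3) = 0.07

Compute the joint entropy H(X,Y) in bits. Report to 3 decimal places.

H(X,Y) = −Σ p(x,y)·log₂ p(x,y) over all 6 cells.
  cell (a,1): −0.12·log₂0.12 = 0.3671
  cell (a,2): −0.41·log₂0.41 = 0.5274
  cell (a,3): −0.01·log₂0.01 = 0.0664
  cell (b,1): −0.30·log₂0.30 = 0.5211
  cell (b,2): −0.09·log₂0.09 = 0.3127
  cell (b,3): −0.07·log₂0.07 = 0.2686
Sum = 2.063 bits.

2.063 bits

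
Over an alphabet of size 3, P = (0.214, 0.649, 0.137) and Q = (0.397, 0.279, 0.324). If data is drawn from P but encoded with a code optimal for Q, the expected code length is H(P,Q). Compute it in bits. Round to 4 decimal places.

H(P,Q) = −Σ p·log₂ q.
  −0.214·log₂(0.397) = 0.28522
  −0.649·log₂(0.279) = 1.19524
  −0.137·log₂(0.324) = 0.22275
H(P,Q) = 1.7032 bits.

1.7032 bits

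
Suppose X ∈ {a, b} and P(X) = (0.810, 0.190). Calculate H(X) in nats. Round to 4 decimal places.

H(X) = −Σ p·ln p.
  −(0.810)·ln(0.810) = 0.17068
  −(0.190)·ln(0.190) = 0.31554
Sum: 0.17068 + 0.31554 = 0.4862 nats.

0.4862 nats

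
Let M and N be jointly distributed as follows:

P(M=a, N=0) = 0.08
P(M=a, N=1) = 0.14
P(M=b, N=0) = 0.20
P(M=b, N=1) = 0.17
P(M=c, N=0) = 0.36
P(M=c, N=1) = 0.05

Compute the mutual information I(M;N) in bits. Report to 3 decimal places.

Marginals: p(M) = (0.2200, 0.3700, 0.4100), p(N) = (0.6400, 0.3600).
I(M;N) = H(M) + H(N) − H(M,N).
H(M) = 1.5387, H(N) = 0.9427, H(M,N) = 2.3343.
I(M;N) = 1.5387 + 0.9427 − 2.3343 = 0.147 bits.

0.147 bits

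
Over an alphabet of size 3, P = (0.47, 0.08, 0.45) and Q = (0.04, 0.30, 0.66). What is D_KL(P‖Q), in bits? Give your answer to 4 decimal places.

D(P‖Q) = Σ p·log₂(p/q).
  0.47·log₂(0.47/0.04) = 1.67066
  0.08·log₂(0.08/0.30) = -0.15255
  0.45·log₂(0.45/0.66) = -0.24864
D(P‖Q) = 1.2695 bits.

1.2695 bits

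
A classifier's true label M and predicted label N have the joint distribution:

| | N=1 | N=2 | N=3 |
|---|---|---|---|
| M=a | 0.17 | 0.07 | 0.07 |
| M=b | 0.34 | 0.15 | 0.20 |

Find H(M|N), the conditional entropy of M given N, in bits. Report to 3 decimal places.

Chain rule: H(M|N) = H(M,N) − H(N).
Marginals: p(M) = (0.3100, 0.6900), p(N) = (0.5100, 0.2200, 0.2700).
H(M,N) = 2.3758 bits; H(N) = 1.4860 bits.
H(M|N) = 2.3758 − 1.4860 = 0.890 bits.

0.890 bits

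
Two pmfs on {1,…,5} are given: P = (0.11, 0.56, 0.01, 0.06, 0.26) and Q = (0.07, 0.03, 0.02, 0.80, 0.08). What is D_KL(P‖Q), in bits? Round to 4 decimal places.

D(P‖Q) = Σ p·log₂(p/q).
  0.11·log₂(0.11/0.07) = 0.07173
  0.56·log₂(0.56/0.03) = 2.36454
  0.01·log₂(0.01/0.02) = -0.01000
  0.06·log₂(0.06/0.80) = -0.22422
  0.26·log₂(0.26/0.08) = 0.44211
D(P‖Q) = 2.6442 bits.

2.6442 bits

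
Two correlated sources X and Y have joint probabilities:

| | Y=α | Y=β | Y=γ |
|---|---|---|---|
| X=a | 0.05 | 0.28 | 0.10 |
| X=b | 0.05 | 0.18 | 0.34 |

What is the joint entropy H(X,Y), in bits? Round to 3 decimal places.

2.253 bits

H(X,Y) = −Σ p(x,y)·log₂ p(x,y) over all 6 cells.
  cell (a,α): −0.05·log₂0.05 = 0.2161
  cell (a,β): −0.28·log₂0.28 = 0.5142
  cell (a,γ): −0.10·log₂0.10 = 0.3322
  cell (b,α): −0.05·log₂0.05 = 0.2161
  cell (b,β): −0.18·log₂0.18 = 0.4453
  cell (b,γ): −0.34·log₂0.34 = 0.5292
Sum = 2.253 bits.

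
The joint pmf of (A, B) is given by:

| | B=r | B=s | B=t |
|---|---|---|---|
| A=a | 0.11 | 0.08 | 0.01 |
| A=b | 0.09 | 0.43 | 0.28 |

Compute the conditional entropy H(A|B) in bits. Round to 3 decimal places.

0.581 bits

Chain rule: H(A|B) = H(A,B) − H(B).
Marginals: p(A) = (0.2000, 0.8000), p(B) = (0.2000, 0.5100, 0.2900).
H(A,B) = 2.0587 bits; H(B) = 1.4777 bits.
H(A|B) = 2.0587 − 1.4777 = 0.581 bits.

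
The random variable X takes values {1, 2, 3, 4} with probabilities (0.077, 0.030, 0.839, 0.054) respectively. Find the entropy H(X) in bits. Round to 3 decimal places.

0.876 bits

H(X) = −Σ p·log₂ p.
  −(0.077)·log₂(0.077) = 0.2848
  −(0.030)·log₂(0.030) = 0.1518
  −(0.839)·log₂(0.839) = 0.2125
  −(0.054)·log₂(0.054) = 0.2274
Sum: 0.2848 + 0.1518 + 0.2125 + 0.2274 = 0.876 bits.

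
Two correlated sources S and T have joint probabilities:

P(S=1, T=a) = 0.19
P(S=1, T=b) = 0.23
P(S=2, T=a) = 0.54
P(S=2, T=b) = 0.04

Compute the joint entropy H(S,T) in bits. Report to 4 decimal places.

H(S,T) = −Σ p(x,y)·log₂ p(x,y) over all 4 cells.
  cell (1,a): −0.19·log₂0.19 = 0.45523
  cell (1,b): −0.23·log₂0.23 = 0.48767
  cell (2,a): −0.54·log₂0.54 = 0.48004
  cell (2,b): −0.04·log₂0.04 = 0.18575
Sum = 1.6087 bits.

1.6087 bits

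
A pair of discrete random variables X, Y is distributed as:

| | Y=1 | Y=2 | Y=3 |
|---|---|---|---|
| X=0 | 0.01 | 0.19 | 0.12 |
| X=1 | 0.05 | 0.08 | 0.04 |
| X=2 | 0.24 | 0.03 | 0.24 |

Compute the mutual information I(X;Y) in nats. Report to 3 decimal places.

0.211 nats

Marginals: p(X) = (0.3200, 0.1700, 0.5100), p(Y) = (0.3000, 0.3000, 0.4000).
I(X;Y) = Σ p(x,y)·ln[p(x,y)/(p(x)p(y))].
  (0,1): 0.01·ln(0.1042) = -0.0226
  (0,2): 0.19·ln(1.9792) = 0.1297
  (0,3): 0.12·ln(0.9375) = -0.0077
  (1,1): 0.05·ln(0.9804) = -0.0010
  (1,2): 0.08·ln(1.5686) = 0.0360
  (1,3): 0.04·ln(0.5882) = -0.0212
  (2,1): 0.24·ln(1.5686) = 0.1080
  (2,2): 0.03·ln(0.1961) = -0.0489
  (2,3): 0.24·ln(1.1765) = 0.0390
Sum = 0.211 nats.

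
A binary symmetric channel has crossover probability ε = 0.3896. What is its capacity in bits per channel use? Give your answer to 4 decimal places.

Binary symmetric channel: C = 1 − h₂(ε) where h₂ is the binary entropy function.
h₂(0.3896) = −0.3896·log₂0.3896 − 0.6104·log₂0.6104 = 0.9645.
C = 1 − 0.9645 = 0.0355 bits per channel use.

0.0355 bits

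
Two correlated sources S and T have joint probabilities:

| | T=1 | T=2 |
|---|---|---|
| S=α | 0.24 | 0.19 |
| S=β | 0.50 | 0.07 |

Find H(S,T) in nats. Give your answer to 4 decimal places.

1.1908 nats

H(S,T) = −Σ p(x,y)·ln p(x,y) over all 4 cells.
  cell (α,1): −0.24·ln0.24 = 0.34251
  cell (α,2): −0.19·ln0.19 = 0.31554
  cell (β,1): −0.50·ln0.50 = 0.34657
  cell (β,2): −0.07·ln0.07 = 0.18615
Sum = 1.1908 nats.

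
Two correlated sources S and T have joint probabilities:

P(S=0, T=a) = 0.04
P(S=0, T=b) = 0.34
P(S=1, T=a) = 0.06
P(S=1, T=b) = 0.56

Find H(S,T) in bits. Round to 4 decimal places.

1.4269 bits

H(S,T) = −Σ p(x,y)·log₂ p(x,y) over all 4 cells.
  cell (0,a): −0.04·log₂0.04 = 0.18575
  cell (0,b): −0.34·log₂0.34 = 0.52917
  cell (1,a): −0.06·log₂0.06 = 0.24353
  cell (1,b): −0.56·log₂0.56 = 0.46844
Sum = 1.4269 bits.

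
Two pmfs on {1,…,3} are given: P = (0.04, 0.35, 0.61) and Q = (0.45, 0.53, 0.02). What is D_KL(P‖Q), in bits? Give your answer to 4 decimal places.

D(P‖Q) = Σ p·log₂(p/q).
  0.04·log₂(0.04/0.45) = -0.13967
  0.35·log₂(0.35/0.53) = -0.20952
  0.61·log₂(0.61/0.02) = 3.00775
D(P‖Q) = 2.6586 bits.

2.6586 bits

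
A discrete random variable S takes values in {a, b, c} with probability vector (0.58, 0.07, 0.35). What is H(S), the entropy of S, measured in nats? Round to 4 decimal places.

H(S) = −Σ p·ln p.
  −(0.58)·ln(0.58) = 0.31594
  −(0.07)·ln(0.07) = 0.18615
  −(0.35)·ln(0.35) = 0.36744
Sum: 0.31594 + 0.18615 + 0.36744 = 0.8695 nats.

0.8695 nats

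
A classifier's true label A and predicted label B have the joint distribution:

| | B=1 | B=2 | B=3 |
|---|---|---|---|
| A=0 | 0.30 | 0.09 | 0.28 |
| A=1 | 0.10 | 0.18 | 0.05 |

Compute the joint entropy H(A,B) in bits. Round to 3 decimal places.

2.342 bits

H(A,B) = −Σ p(x,y)·log₂ p(x,y) over all 6 cells.
  cell (0,1): −0.30·log₂0.30 = 0.5211
  cell (0,2): −0.09·log₂0.09 = 0.3127
  cell (0,3): −0.28·log₂0.28 = 0.5142
  cell (1,1): −0.10·log₂0.10 = 0.3322
  cell (1,2): −0.18·log₂0.18 = 0.4453
  cell (1,3): −0.05·log₂0.05 = 0.2161
Sum = 2.342 bits.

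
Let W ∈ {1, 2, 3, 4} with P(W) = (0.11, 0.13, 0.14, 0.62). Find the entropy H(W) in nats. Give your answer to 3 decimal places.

H(W) = −Σ p·ln p.
  −(0.11)·ln(0.11) = 0.2428
  −(0.13)·ln(0.13) = 0.2652
  −(0.14)·ln(0.14) = 0.2753
  −(0.62)·ln(0.62) = 0.2964
Sum: 0.2428 + 0.2652 + 0.2753 + 0.2964 = 1.080 nats.

1.080 nats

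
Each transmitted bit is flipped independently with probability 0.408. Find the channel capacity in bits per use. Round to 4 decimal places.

0.0246 bits

Binary symmetric channel: C = 1 − h₂(ε) where h₂ is the binary entropy function.
h₂(0.408) = −0.408·log₂0.408 − 0.592·log₂0.592 = 0.9754.
C = 1 − 0.9754 = 0.0246 bits per channel use.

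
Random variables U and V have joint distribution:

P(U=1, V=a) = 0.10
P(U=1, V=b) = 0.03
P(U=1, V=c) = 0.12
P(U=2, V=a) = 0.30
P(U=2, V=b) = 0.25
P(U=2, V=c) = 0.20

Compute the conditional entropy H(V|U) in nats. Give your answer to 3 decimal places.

Chain rule: H(V|U) = H(U,V) − H(U).
Marginals: p(U) = (0.2500, 0.7500), p(V) = (0.4000, 0.2800, 0.3200).
H(U,V) = 1.6195 nats; H(U) = 0.5623 nats.
H(V|U) = 1.6195 − 0.5623 = 1.057 nats.

1.057 nats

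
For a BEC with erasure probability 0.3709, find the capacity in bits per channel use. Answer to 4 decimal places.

Binary erasure channel: capacity C = 1 − ε.
C = 1 − 0.3709 = 0.6291 bits per channel use.

0.6291 bits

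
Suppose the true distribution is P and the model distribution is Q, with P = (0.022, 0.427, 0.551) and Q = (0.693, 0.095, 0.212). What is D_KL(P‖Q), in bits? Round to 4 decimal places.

D(P‖Q) = Σ p·log₂(p/q).
  0.022·log₂(0.022/0.693) = -0.10950
  0.427·log₂(0.427/0.095) = 0.92584
  0.551·log₂(0.551/0.212) = 0.75927
D(P‖Q) = 1.5756 bits.

1.5756 bits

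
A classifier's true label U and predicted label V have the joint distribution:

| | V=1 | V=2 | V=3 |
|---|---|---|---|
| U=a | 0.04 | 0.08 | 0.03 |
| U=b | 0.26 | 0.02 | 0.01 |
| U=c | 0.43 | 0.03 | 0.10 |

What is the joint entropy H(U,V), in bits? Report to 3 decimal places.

2.321 bits

H(U,V) = −Σ p(x,y)·log₂ p(x,y) over all 9 cells.
  cell (a,1): −0.04·log₂0.04 = 0.1858
  cell (a,2): −0.08·log₂0.08 = 0.2915
  cell (a,3): −0.03·log₂0.03 = 0.1518
  cell (b,1): −0.26·log₂0.26 = 0.5053
  cell (b,2): −0.02·log₂0.02 = 0.1129
  cell (b,3): −0.01·log₂0.01 = 0.0664
  cell (c,1): −0.43·log₂0.43 = 0.5236
  cell (c,2): −0.03·log₂0.03 = 0.1518
  cell (c,3): −0.10·log₂0.10 = 0.3322
Sum = 2.321 bits.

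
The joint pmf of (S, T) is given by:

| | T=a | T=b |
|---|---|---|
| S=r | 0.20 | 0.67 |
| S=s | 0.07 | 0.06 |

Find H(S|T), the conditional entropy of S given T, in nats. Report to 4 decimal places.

0.3619 nats

Chain rule: H(S|T) = H(S,T) − H(T).
Marginals: p(S) = (0.8700, 0.1300), p(T) = (0.2700, 0.7300).
H(S,T) = 0.9452 nats; H(T) = 0.5833 nats.
H(S|T) = 0.9452 − 0.5833 = 0.3619 nats.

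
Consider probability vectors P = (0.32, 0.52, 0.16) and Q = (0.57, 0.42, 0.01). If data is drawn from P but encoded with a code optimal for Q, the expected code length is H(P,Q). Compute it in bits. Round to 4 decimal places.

1.9733 bits

H(P,Q) = −Σ p·log₂ q.
  −0.32·log₂(0.57) = 0.25951
  −0.52·log₂(0.42) = 0.65080
  −0.16·log₂(0.01) = 1.06302
H(P,Q) = 1.9733 bits.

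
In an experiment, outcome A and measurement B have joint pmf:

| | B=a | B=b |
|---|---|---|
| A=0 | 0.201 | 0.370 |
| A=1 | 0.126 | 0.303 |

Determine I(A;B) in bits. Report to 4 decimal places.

0.0027 bits

Marginals: p(A) = (0.5710, 0.4290), p(B) = (0.3270, 0.6730).
I(A;B) = H(A) + H(B) − H(A,B).
H(A) = 0.9854, H(B) = 0.9118, H(A,B) = 1.8945.
I(A;B) = 0.9854 + 0.9118 − 1.8945 = 0.0027 bits.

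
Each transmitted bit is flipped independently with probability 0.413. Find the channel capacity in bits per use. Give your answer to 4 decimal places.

0.0220 bits

Binary symmetric channel: C = 1 − h₂(ε) where h₂ is the binary entropy function.
h₂(0.413) = −0.413·log₂0.413 − 0.587·log₂0.587 = 0.9780.
C = 1 − 0.9780 = 0.0220 bits per channel use.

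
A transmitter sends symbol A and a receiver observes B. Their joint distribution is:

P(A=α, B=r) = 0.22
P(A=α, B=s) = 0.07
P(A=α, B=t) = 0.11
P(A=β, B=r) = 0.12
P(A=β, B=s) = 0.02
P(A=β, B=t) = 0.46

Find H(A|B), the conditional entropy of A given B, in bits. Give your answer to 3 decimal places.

0.791 bits

Marginals: p(A) = (0.4000, 0.6000), p(B) = (0.3400, 0.0900, 0.5700).
H(A|B) = Σ p(B) · H(A|B=·).
  B=r: p=0.3400, H(A|B=r) = 0.9367
  B=s: p=0.0900, H(A|B=s) = 0.7642
  B=t: p=0.5700, H(A|B=t) = 0.7077
Weighted sum = 0.791 bits.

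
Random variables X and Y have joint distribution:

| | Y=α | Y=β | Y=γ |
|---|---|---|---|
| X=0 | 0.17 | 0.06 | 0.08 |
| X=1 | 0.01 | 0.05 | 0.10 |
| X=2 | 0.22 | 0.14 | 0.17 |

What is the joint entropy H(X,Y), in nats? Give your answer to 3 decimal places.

2.008 nats

H(X,Y) = −Σ p(x,y)·ln p(x,y) over all 9 cells.
  cell (0,α): −0.17·ln0.17 = 0.3012
  cell (0,β): −0.06·ln0.06 = 0.1688
  cell (0,γ): −0.08·ln0.08 = 0.2021
  cell (1,α): −0.01·ln0.01 = 0.0461
  cell (1,β): −0.05·ln0.05 = 0.1498
  cell (1,γ): −0.10·ln0.10 = 0.2303
  cell (2,α): −0.22·ln0.22 = 0.3331
  cell (2,β): −0.14·ln0.14 = 0.2753
  cell (2,γ): −0.17·ln0.17 = 0.3012
Sum = 2.008 nats.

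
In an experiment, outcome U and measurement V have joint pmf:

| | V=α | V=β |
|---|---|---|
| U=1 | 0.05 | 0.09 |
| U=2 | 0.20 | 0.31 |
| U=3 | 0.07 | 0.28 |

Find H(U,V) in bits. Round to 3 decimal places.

2.300 bits

H(U,V) = −Σ p(x,y)·log₂ p(x,y) over all 6 cells.
  cell (1,α): −0.05·log₂0.05 = 0.2161
  cell (1,β): −0.09·log₂0.09 = 0.3127
  cell (2,α): −0.20·log₂0.20 = 0.4644
  cell (2,β): −0.31·log₂0.31 = 0.5238
  cell (3,α): −0.07·log₂0.07 = 0.2686
  cell (3,β): −0.28·log₂0.28 = 0.5142
Sum = 2.300 bits.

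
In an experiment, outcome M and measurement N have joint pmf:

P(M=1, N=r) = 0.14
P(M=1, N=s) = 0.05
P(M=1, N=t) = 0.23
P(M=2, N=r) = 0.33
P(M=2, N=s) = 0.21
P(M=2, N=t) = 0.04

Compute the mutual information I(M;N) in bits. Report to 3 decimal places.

0.221 bits

Marginals: p(M) = (0.4200, 0.5800), p(N) = (0.4700, 0.2600, 0.2700).
I(M;N) = Σ p(x,y)·log₂[p(x,y)/(p(x)p(y))].
  (1,r): 0.14·log₂(0.7092) = -0.0694
  (1,s): 0.05·log₂(0.4579) = -0.0563
  (1,t): 0.23·log₂(2.0282) = 0.2346
  (2,r): 0.33·log₂(1.2106) = 0.0910
  (2,s): 0.21·log₂(1.3926) = 0.1003
  (2,t): 0.04·log₂(0.2554) = -0.0788
Sum = 0.221 bits.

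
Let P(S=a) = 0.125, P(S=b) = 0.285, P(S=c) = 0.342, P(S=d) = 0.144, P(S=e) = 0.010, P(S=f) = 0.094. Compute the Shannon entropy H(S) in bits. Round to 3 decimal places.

H(S) = −Σ p·log₂ p.
  −(0.125)·log₂(0.125) = 0.3750
  −(0.285)·log₂(0.285) = 0.5161
  −(0.342)·log₂(0.342) = 0.5294
  −(0.144)·log₂(0.144) = 0.4026
  −(0.010)·log₂(0.010) = 0.0664
  −(0.094)·log₂(0.094) = 0.3207
Sum: 0.3750 + 0.5161 + 0.5294 + 0.4026 + 0.0664 + 0.3207 = 2.210 bits.

2.210 bits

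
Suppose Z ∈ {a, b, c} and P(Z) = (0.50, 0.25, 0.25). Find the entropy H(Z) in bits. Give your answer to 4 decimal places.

1.5000 bits

H(Z) = −Σ p·log₂ p.
  −(0.50)·log₂(0.50) = 0.50000
  −(0.25)·log₂(0.25) = 0.50000
  −(0.25)·log₂(0.25) = 0.50000
Sum: 0.50000 + 0.50000 + 0.50000 = 1.5000 bits.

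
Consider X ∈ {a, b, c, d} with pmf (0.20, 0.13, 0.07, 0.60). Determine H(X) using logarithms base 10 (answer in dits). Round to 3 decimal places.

H(X) = −Σ p·log₁₀ p.
  −(0.20)·log₁₀(0.20) = 0.1398
  −(0.13)·log₁₀(0.13) = 0.1152
  −(0.07)·log₁₀(0.07) = 0.0808
  −(0.60)·log₁₀(0.60) = 0.1331
Sum: 0.1398 + 0.1152 + 0.0808 + 0.1331 = 0.469 dits.

0.469 dits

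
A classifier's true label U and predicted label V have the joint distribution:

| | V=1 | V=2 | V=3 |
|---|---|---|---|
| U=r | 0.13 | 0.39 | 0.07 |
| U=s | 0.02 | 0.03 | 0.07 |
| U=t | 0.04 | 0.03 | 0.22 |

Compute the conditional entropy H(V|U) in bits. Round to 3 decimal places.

1.198 bits

Chain rule: H(V|U) = H(U,V) − H(U).
Marginals: p(U) = (0.5900, 0.1200, 0.2900), p(V) = (0.1900, 0.4500, 0.3600).
H(U,V) = 2.5323 bits; H(U) = 1.3341 bits.
H(V|U) = 2.5323 − 1.3341 = 1.198 bits.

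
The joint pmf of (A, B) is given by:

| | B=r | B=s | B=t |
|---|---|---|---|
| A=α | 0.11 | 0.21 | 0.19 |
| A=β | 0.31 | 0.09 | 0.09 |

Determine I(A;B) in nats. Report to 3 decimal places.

0.092 nats

Marginals: p(A) = (0.5100, 0.4900), p(B) = (0.4200, 0.3000, 0.2800).
I(A;B) = Σ p(x,y)·ln[p(x,y)/(p(x)p(y))].
  (α,r): 0.11·ln(0.5135) = -0.0733
  (α,s): 0.21·ln(1.3725) = 0.0665
  (α,t): 0.19·ln(1.3305) = 0.0543
  (β,r): 0.31·ln(1.5063) = 0.1270
  (β,s): 0.09·ln(0.6122) = -0.0442
  (β,t): 0.09·ln(0.6560) = -0.0379
Sum = 0.092 nats.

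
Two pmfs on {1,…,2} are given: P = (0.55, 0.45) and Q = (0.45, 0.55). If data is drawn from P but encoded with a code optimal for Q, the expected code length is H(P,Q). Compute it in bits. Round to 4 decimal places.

1.0217 bits

H(P,Q) = −Σ p·log₂ q.
  −0.55·log₂(0.45) = 0.63360
  −0.45·log₂(0.55) = 0.38812
H(P,Q) = 1.0217 bits.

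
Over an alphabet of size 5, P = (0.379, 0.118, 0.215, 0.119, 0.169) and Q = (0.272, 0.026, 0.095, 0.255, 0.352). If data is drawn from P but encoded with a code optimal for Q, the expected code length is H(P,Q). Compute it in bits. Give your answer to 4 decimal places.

2.5525 bits

H(P,Q) = −Σ p·log₂ q.
  −0.379·log₂(0.272) = 0.71188
  −0.118·log₂(0.026) = 0.62131
  −0.215·log₂(0.095) = 0.73012
  −0.119·log₂(0.255) = 0.23460
  −0.169·log₂(0.352) = 0.25457
H(P,Q) = 2.5525 bits.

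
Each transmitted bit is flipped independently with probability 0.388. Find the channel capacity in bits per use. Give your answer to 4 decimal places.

Binary symmetric channel: C = 1 − h₂(ε) where h₂ is the binary entropy function.
h₂(0.388) = −0.388·log₂0.388 − 0.612·log₂0.612 = 0.9635.
C = 1 − 0.9635 = 0.0365 bits per channel use.

0.0365 bits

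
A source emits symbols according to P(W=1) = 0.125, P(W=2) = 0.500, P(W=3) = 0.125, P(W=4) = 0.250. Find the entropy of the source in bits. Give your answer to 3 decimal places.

H(W) = −Σ p·log₂ p.
  −(0.125)·log₂(0.125) = 0.3750
  −(0.500)·log₂(0.500) = 0.5000
  −(0.125)·log₂(0.125) = 0.3750
  −(0.250)·log₂(0.250) = 0.5000
Sum: 0.3750 + 0.5000 + 0.3750 + 0.5000 = 1.750 bits.

1.750 bits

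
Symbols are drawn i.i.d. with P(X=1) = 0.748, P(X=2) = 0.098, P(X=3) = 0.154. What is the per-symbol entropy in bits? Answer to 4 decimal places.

H(X) = −Σ p·log₂ p.
  −(0.748)·log₂(0.748) = 0.31333
  −(0.098)·log₂(0.098) = 0.32841
  −(0.154)·log₂(0.154) = 0.41565
Sum: 0.31333 + 0.32841 + 0.41565 = 1.0574 bits.

1.0574 bits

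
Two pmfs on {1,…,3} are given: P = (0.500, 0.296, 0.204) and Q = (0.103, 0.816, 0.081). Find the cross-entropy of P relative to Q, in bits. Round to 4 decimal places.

H(P,Q) = −Σ p·log₂ q.
  −0.500·log₂(0.103) = 1.63964
  −0.296·log₂(0.816) = 0.08683
  −0.204·log₂(0.081) = 0.73969
H(P,Q) = 2.4662 bits.

2.4662 bits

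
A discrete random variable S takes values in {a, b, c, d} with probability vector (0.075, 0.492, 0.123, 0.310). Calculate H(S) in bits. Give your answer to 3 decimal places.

H(S) = −Σ p·log₂ p.
  −(0.075)·log₂(0.075) = 0.2803
  −(0.492)·log₂(0.492) = 0.5034
  −(0.123)·log₂(0.123) = 0.3719
  −(0.310)·log₂(0.310) = 0.5238
Sum: 0.2803 + 0.5034 + 0.3719 + 0.5238 = 1.679 bits.

1.679 bits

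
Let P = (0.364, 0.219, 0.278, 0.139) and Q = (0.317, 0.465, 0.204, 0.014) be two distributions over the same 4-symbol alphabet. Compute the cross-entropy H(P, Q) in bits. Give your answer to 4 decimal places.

2.3388 bits

H(P,Q) = −Σ p·log₂ q.
  −0.364·log₂(0.317) = 0.60331
  −0.219·log₂(0.465) = 0.24193
  −0.278·log₂(0.204) = 0.63755
  −0.139·log₂(0.014) = 0.85602
H(P,Q) = 2.3388 bits.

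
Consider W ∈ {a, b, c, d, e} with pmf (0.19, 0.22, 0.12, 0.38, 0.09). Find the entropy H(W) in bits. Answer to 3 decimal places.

2.146 bits

H(W) = −Σ p·log₂ p.
  −(0.19)·log₂(0.19) = 0.4552
  −(0.22)·log₂(0.22) = 0.4806
  −(0.12)·log₂(0.12) = 0.3671
  −(0.38)·log₂(0.38) = 0.5305
  −(0.09)·log₂(0.09) = 0.3127
Sum: 0.4552 + 0.4806 + 0.3671 + 0.5305 + 0.3127 = 2.146 bits.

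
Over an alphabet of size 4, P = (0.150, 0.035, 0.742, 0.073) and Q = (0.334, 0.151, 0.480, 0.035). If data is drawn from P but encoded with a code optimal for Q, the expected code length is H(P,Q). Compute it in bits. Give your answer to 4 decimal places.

H(P,Q) = −Σ p·log₂ q.
  −0.150·log₂(0.334) = 0.23731
  −0.035·log₂(0.151) = 0.09546
  −0.742·log₂(0.480) = 0.78570
  −0.073·log₂(0.035) = 0.35306
H(P,Q) = 1.4715 bits.

1.4715 bits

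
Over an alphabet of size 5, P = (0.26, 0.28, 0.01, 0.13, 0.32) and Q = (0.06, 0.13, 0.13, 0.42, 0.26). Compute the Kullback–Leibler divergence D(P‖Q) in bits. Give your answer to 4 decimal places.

D(P‖Q) = Σ p·log₂(p/q).
  0.26·log₂(0.26/0.06) = 0.55002
  0.28·log₂(0.28/0.13) = 0.30994
  0.01·log₂(0.01/0.13) = -0.03700
  0.13·log₂(0.13/0.42) = -0.21994
  0.32·log₂(0.32/0.26) = 0.09586
D(P‖Q) = 0.6989 bits.

0.6989 bits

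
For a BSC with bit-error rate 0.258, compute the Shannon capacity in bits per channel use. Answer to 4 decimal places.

0.1763 bits

Binary symmetric channel: C = 1 − h₂(ε) where h₂ is the binary entropy function.
h₂(0.258) = −0.258·log₂0.258 − 0.742·log₂0.742 = 0.8237.
C = 1 − 0.8237 = 0.1763 bits per channel use.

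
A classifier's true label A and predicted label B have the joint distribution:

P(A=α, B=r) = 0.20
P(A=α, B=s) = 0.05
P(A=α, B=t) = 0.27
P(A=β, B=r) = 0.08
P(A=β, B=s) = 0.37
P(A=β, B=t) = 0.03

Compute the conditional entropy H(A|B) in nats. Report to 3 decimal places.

Chain rule: H(A|B) = H(A,B) − H(B).
Marginals: p(A) = (0.5200, 0.4800), p(B) = (0.2800, 0.4200, 0.3000).
H(A,B) = 1.5003 nats; H(B) = 1.0820 nats.
H(A|B) = 1.5003 − 1.0820 = 0.418 nats.

0.418 nats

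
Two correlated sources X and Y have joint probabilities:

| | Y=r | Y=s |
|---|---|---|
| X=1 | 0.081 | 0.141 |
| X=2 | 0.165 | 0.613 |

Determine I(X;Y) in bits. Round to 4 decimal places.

0.0148 bits

Marginals: p(X) = (0.2220, 0.7780), p(Y) = (0.2460, 0.7540).
I(X;Y) = H(X) + H(Y) − H(X,Y).
H(X) = 0.7638, H(Y) = 0.8049, H(X,Y) = 1.5539.
I(X;Y) = 0.7638 + 0.8049 − 1.5539 = 0.0148 bits.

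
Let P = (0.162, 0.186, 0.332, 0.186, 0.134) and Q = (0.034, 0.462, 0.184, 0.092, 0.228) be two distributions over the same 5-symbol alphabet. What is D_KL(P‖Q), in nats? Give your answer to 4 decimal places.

D(P‖Q) = Σ p·ln(p/q).
  0.162·ln(0.162/0.034) = 0.25292
  0.186·ln(0.186/0.462) = -0.16923
  0.332·ln(0.332/0.184) = 0.19595
  0.186·ln(0.186/0.092) = 0.13094
  0.134·ln(0.134/0.228) = -0.07122
D(P‖Q) = 0.3394 nats.

0.3394 nats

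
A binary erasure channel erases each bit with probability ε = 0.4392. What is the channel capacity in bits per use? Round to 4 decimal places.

0.5608 bits

Binary erasure channel: capacity C = 1 − ε.
C = 1 − 0.4392 = 0.5608 bits per channel use.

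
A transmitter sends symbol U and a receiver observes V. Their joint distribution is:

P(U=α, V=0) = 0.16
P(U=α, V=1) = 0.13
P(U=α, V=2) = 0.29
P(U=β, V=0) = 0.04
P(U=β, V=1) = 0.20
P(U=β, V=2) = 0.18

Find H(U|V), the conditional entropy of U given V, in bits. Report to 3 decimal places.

Marginals: p(U) = (0.5800, 0.4200), p(V) = (0.2000, 0.3300, 0.4700).
H(U|V) = Σ p(V) · H(U|V=·).
  V=0: p=0.2000, H(U|V=0) = 0.7219
  V=1: p=0.3300, H(U|V=1) = 0.9673
  V=2: p=0.4700, H(U|V=2) = 0.9601
Weighted sum = 0.915 bits.

0.915 bits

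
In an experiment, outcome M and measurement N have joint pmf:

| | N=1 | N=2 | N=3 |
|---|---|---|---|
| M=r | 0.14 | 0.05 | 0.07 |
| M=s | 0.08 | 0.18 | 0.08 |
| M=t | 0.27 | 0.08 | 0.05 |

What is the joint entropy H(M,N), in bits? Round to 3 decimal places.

H(M,N) = −Σ p(x,y)·log₂ p(x,y) over all 9 cells.
  cell (r,1): −0.14·log₂0.14 = 0.3971
  cell (r,2): −0.05·log₂0.05 = 0.2161
  cell (r,3): −0.07·log₂0.07 = 0.2686
  cell (s,1): −0.08·log₂0.08 = 0.2915
  cell (s,2): −0.18·log₂0.18 = 0.4453
  cell (s,3): −0.08·log₂0.08 = 0.2915
  cell (t,1): −0.27·log₂0.27 = 0.5100
  cell (t,2): −0.08·log₂0.08 = 0.2915
  cell (t,3): −0.05·log₂0.05 = 0.2161
Sum = 2.928 bits.

2.928 bits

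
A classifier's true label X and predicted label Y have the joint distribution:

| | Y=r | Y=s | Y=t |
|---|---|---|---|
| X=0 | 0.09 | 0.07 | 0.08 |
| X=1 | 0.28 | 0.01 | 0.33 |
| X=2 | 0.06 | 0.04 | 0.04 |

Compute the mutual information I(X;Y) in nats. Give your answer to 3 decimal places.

Marginals: p(X) = (0.2400, 0.6200, 0.1400), p(Y) = (0.4300, 0.1200, 0.4500).
I(X;Y) = Σ p(x,y)·ln[p(x,y)/(p(x)p(y))].
  (0,r): 0.09·ln(0.8721) = -0.0123
  (0,s): 0.07·ln(2.4306) = 0.0622
  (0,t): 0.08·ln(0.7407) = -0.0240
  (1,r): 0.28·ln(1.0503) = 0.0137
  (1,s): 0.01·ln(0.1344) = -0.0201
  (1,t): 0.33·ln(1.1828) = 0.0554
  (2,r): 0.06·ln(0.9967) = -0.0002
  (2,s): 0.04·ln(2.3810) = 0.0347
  (2,t): 0.04·ln(0.6349) = -0.0182
Sum = 0.091 nats.

0.091 nats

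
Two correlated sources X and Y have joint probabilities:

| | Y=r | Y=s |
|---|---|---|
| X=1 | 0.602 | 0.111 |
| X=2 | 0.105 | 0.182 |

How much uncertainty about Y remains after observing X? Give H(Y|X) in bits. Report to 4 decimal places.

0.7167 bits

Marginals: p(X) = (0.7130, 0.2870), p(Y) = (0.7070, 0.2930).
H(Y|X) = Σ p(X) · H(Y|X=·).
  X=1: p=0.7130, H(Y|X=1) = 0.6239
  X=2: p=0.2870, H(Y|X=2) = 0.9474
Weighted sum = 0.7167 bits.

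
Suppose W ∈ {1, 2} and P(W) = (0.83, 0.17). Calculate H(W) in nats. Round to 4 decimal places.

0.4559 nats

H(W) = −Σ p·ln p.
  −(0.83)·ln(0.83) = 0.15465
  −(0.17)·ln(0.17) = 0.30123
Sum: 0.15465 + 0.30123 = 0.4559 nats.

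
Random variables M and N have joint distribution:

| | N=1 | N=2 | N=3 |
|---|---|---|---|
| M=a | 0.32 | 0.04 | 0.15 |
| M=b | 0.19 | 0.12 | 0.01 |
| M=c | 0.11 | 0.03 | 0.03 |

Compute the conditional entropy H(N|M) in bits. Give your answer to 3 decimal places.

Marginals: p(M) = (0.5100, 0.3200, 0.1700), p(N) = (0.6200, 0.1900, 0.1900).
H(N|M) = Σ p(M) · H(N|M=·).
  M=a: p=0.5100, H(N|M=a) = 1.2292
  M=b: p=0.3200, H(N|M=b) = 1.1334
  M=c: p=0.1700, H(N|M=c) = 1.2896
Weighted sum = 1.209 bits.

1.209 bits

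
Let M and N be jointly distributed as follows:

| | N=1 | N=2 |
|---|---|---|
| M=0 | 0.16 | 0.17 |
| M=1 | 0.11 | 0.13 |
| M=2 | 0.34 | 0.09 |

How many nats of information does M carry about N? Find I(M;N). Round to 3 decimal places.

Marginals: p(M) = (0.3300, 0.2400, 0.4300), p(N) = (0.6100, 0.3900).
I(M;N) = Σ p(x,y)·ln[p(x,y)/(p(x)p(y))].
  (0,1): 0.16·ln(0.7948) = -0.0367
  (0,2): 0.17·ln(1.3209) = 0.0473
  (1,1): 0.11·ln(0.7514) = -0.0314
  (1,2): 0.13·ln(1.3889) = 0.0427
  (2,1): 0.34·ln(1.2962) = 0.0882
  (2,2): 0.09·ln(0.5367) = -0.0560
Sum = 0.054 nats.

0.054 nats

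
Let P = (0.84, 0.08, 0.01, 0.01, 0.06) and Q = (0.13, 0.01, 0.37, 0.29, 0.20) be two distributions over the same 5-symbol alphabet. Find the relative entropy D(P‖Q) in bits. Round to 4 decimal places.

D(P‖Q) = Σ p·log₂(p/q).
  0.84·log₂(0.84/0.13) = 2.26118
  0.08·log₂(0.08/0.01) = 0.24000
  0.01·log₂(0.01/0.37) = -0.05209
  0.01·log₂(0.01/0.29) = -0.04858
  0.06·log₂(0.06/0.20) = -0.10422
D(P‖Q) = 2.2963 bits.

2.2963 bits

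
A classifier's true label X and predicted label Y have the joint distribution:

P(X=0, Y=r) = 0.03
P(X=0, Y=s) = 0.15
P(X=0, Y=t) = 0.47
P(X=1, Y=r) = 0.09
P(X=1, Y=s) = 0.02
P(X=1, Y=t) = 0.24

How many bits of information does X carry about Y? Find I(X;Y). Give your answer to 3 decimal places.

0.093 bits

Marginals: p(X) = (0.6500, 0.3500), p(Y) = (0.1200, 0.1700, 0.7100).
I(X;Y) = Σ p(x,y)·log₂[p(x,y)/(p(x)p(y))].
  (0,r): 0.03·log₂(0.3846) = -0.0414
  (0,s): 0.15·log₂(1.3575) = 0.0661
  (0,t): 0.47·log₂(1.0184) = 0.0124
  (1,r): 0.09·log₂(2.1429) = 0.0990
  (1,s): 0.02·log₂(0.3361) = -0.0315
  (1,t): 0.24·log₂(0.9658) = -0.0121
Sum = 0.093 bits.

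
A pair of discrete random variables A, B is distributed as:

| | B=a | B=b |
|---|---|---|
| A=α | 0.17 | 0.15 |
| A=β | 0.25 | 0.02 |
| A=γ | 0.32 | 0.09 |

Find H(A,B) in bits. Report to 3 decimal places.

H(A,B) = −Σ p(x,y)·log₂ p(x,y) over all 6 cells.
  cell (α,a): −0.17·log₂0.17 = 0.4346
  cell (α,b): −0.15·log₂0.15 = 0.4105
  cell (β,a): −0.25·log₂0.25 = 0.5000
  cell (β,b): −0.02·log₂0.02 = 0.1129
  cell (γ,a): −0.32·log₂0.32 = 0.5260
  cell (γ,b): −0.09·log₂0.09 = 0.3127
Sum = 2.297 bits.

2.297 bits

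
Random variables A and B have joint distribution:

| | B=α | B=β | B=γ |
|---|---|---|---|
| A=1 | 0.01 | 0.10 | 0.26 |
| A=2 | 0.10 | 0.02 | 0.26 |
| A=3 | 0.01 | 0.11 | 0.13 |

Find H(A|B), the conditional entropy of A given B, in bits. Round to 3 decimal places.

1.395 bits

Marginals: p(A) = (0.3700, 0.3800, 0.2500), p(B) = (0.1200, 0.2300, 0.6500).
H(A|B) = Σ p(B) · H(A|B=·).
  B=α: p=0.1200, H(A|B=α) = 0.8167
  B=β: p=0.2300, H(A|B=β) = 1.3378
  B=γ: p=0.6500, H(A|B=γ) = 1.5219
Weighted sum = 1.395 bits.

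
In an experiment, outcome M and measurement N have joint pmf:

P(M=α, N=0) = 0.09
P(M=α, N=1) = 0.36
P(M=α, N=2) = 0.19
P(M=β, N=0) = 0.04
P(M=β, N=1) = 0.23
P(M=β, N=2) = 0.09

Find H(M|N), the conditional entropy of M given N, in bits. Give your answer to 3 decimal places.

0.939 bits

Marginals: p(M) = (0.6400, 0.3600), p(N) = (0.1300, 0.5900, 0.2800).
H(M|N) = Σ p(N) · H(M|N=·).
  N=0: p=0.1300, H(M|N=0) = 0.8905
  N=1: p=0.5900, H(M|N=1) = 0.9647
  N=2: p=0.2800, H(M|N=2) = 0.9059
Weighted sum = 0.939 bits.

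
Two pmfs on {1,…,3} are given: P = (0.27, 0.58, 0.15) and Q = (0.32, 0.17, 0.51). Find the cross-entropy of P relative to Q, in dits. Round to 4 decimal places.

0.6238 dits

H(P,Q) = −Σ p·log₁₀ q.
  −0.27·log₁₀(0.32) = 0.13361
  −0.58·log₁₀(0.17) = 0.44634
  −0.15·log₁₀(0.51) = 0.04386
H(P,Q) = 0.6238 dits.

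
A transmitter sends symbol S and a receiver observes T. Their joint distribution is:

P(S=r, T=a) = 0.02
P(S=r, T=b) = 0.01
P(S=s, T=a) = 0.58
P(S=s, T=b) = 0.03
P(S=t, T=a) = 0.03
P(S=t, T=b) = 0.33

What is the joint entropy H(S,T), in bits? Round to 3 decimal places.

1.466 bits

H(S,T) = −Σ p(x,y)·log₂ p(x,y) over all 6 cells.
  cell (r,a): −0.02·log₂0.02 = 0.1129
  cell (r,b): −0.01·log₂0.01 = 0.0664
  cell (s,a): −0.58·log₂0.58 = 0.4558
  cell (s,b): −0.03·log₂0.03 = 0.1518
  cell (t,a): −0.03·log₂0.03 = 0.1518
  cell (t,b): −0.33·log₂0.33 = 0.5278
Sum = 1.466 bits.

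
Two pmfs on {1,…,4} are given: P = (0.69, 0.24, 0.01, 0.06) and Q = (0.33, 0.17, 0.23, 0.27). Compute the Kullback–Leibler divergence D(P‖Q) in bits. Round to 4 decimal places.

0.6782 bits

D(P‖Q) = Σ p·log₂(p/q).
  0.69·log₂(0.69/0.33) = 0.73425
  0.24·log₂(0.24/0.17) = 0.11940
  0.01·log₂(0.01/0.23) = -0.04524
  0.06·log₂(0.06/0.27) = -0.13020
D(P‖Q) = 0.6782 bits.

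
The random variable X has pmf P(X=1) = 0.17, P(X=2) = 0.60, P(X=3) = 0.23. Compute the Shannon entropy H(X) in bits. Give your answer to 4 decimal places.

H(X) = −Σ p·log₂ p.
  −(0.17)·log₂(0.17) = 0.43459
  −(0.60)·log₂(0.60) = 0.44218
  −(0.23)·log₂(0.23) = 0.48767
Sum: 0.43459 + 0.44218 + 0.48767 = 1.3644 bits.

1.3644 bits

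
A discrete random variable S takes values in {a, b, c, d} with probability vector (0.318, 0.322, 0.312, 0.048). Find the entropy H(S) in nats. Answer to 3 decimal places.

H(S) = −Σ p·ln p.
  −(0.318)·ln(0.318) = 0.3643
  −(0.322)·ln(0.322) = 0.3649
  −(0.312)·ln(0.312) = 0.3634
  −(0.048)·ln(0.048) = 0.1458
Sum: 0.3643 + 0.3649 + 0.3634 + 0.1458 = 1.238 nats.

1.238 nats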